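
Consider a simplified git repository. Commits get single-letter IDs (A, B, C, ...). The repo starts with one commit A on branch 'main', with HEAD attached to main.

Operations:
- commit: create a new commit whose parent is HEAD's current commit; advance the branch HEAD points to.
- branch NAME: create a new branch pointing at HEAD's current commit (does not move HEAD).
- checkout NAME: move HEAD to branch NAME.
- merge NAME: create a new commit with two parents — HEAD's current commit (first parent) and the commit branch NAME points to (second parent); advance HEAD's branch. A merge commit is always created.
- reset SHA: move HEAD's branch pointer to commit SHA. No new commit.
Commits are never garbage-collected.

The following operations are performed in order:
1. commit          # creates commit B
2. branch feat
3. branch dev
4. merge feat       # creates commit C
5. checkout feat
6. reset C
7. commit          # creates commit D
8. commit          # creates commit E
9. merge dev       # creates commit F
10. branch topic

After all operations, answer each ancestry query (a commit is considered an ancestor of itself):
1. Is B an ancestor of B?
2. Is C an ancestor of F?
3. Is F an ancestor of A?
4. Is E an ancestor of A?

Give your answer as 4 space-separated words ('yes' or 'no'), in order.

After op 1 (commit): HEAD=main@B [main=B]
After op 2 (branch): HEAD=main@B [feat=B main=B]
After op 3 (branch): HEAD=main@B [dev=B feat=B main=B]
After op 4 (merge): HEAD=main@C [dev=B feat=B main=C]
After op 5 (checkout): HEAD=feat@B [dev=B feat=B main=C]
After op 6 (reset): HEAD=feat@C [dev=B feat=C main=C]
After op 7 (commit): HEAD=feat@D [dev=B feat=D main=C]
After op 8 (commit): HEAD=feat@E [dev=B feat=E main=C]
After op 9 (merge): HEAD=feat@F [dev=B feat=F main=C]
After op 10 (branch): HEAD=feat@F [dev=B feat=F main=C topic=F]
ancestors(B) = {A,B}; B in? yes
ancestors(F) = {A,B,C,D,E,F}; C in? yes
ancestors(A) = {A}; F in? no
ancestors(A) = {A}; E in? no

Answer: yes yes no no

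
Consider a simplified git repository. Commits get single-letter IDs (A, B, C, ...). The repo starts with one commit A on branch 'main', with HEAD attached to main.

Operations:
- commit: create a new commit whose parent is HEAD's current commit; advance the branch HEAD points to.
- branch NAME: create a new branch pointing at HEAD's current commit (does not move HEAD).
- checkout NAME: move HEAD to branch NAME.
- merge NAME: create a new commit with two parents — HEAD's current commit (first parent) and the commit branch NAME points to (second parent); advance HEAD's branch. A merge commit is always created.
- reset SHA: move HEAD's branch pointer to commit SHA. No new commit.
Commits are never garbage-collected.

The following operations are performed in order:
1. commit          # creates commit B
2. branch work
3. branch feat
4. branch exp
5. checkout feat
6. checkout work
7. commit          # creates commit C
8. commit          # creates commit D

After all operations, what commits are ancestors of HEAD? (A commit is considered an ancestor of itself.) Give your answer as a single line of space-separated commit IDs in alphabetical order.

After op 1 (commit): HEAD=main@B [main=B]
After op 2 (branch): HEAD=main@B [main=B work=B]
After op 3 (branch): HEAD=main@B [feat=B main=B work=B]
After op 4 (branch): HEAD=main@B [exp=B feat=B main=B work=B]
After op 5 (checkout): HEAD=feat@B [exp=B feat=B main=B work=B]
After op 6 (checkout): HEAD=work@B [exp=B feat=B main=B work=B]
After op 7 (commit): HEAD=work@C [exp=B feat=B main=B work=C]
After op 8 (commit): HEAD=work@D [exp=B feat=B main=B work=D]

Answer: A B C D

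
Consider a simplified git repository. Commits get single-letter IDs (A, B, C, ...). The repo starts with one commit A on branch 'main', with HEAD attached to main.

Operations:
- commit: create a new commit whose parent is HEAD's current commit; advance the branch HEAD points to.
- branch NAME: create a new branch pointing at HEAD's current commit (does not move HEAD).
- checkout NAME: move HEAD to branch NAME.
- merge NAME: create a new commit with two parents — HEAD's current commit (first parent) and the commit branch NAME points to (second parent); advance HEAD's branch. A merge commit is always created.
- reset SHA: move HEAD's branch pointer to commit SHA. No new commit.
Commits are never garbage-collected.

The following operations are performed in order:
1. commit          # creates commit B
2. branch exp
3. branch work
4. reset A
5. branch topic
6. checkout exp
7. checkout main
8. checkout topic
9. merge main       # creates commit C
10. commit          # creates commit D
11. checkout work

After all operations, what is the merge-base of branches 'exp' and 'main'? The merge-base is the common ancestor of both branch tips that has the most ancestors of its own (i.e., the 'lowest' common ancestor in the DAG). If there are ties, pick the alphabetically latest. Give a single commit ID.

Answer: A

Derivation:
After op 1 (commit): HEAD=main@B [main=B]
After op 2 (branch): HEAD=main@B [exp=B main=B]
After op 3 (branch): HEAD=main@B [exp=B main=B work=B]
After op 4 (reset): HEAD=main@A [exp=B main=A work=B]
After op 5 (branch): HEAD=main@A [exp=B main=A topic=A work=B]
After op 6 (checkout): HEAD=exp@B [exp=B main=A topic=A work=B]
After op 7 (checkout): HEAD=main@A [exp=B main=A topic=A work=B]
After op 8 (checkout): HEAD=topic@A [exp=B main=A topic=A work=B]
After op 9 (merge): HEAD=topic@C [exp=B main=A topic=C work=B]
After op 10 (commit): HEAD=topic@D [exp=B main=A topic=D work=B]
After op 11 (checkout): HEAD=work@B [exp=B main=A topic=D work=B]
ancestors(exp=B): ['A', 'B']
ancestors(main=A): ['A']
common: ['A']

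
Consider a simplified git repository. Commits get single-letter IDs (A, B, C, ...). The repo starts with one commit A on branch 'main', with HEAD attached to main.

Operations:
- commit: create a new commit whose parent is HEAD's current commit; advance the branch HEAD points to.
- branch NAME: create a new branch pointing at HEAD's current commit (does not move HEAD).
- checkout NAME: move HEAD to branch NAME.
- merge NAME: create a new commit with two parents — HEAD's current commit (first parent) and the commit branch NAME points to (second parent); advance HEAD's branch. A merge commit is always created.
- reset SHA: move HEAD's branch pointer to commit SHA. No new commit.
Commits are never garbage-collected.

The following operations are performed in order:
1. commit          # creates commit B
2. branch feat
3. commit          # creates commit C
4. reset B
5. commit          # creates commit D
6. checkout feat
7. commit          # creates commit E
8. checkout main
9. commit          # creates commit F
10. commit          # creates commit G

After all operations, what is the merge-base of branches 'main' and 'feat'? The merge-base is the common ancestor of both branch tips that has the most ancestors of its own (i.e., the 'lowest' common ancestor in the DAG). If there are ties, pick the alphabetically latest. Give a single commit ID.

After op 1 (commit): HEAD=main@B [main=B]
After op 2 (branch): HEAD=main@B [feat=B main=B]
After op 3 (commit): HEAD=main@C [feat=B main=C]
After op 4 (reset): HEAD=main@B [feat=B main=B]
After op 5 (commit): HEAD=main@D [feat=B main=D]
After op 6 (checkout): HEAD=feat@B [feat=B main=D]
After op 7 (commit): HEAD=feat@E [feat=E main=D]
After op 8 (checkout): HEAD=main@D [feat=E main=D]
After op 9 (commit): HEAD=main@F [feat=E main=F]
After op 10 (commit): HEAD=main@G [feat=E main=G]
ancestors(main=G): ['A', 'B', 'D', 'F', 'G']
ancestors(feat=E): ['A', 'B', 'E']
common: ['A', 'B']

Answer: B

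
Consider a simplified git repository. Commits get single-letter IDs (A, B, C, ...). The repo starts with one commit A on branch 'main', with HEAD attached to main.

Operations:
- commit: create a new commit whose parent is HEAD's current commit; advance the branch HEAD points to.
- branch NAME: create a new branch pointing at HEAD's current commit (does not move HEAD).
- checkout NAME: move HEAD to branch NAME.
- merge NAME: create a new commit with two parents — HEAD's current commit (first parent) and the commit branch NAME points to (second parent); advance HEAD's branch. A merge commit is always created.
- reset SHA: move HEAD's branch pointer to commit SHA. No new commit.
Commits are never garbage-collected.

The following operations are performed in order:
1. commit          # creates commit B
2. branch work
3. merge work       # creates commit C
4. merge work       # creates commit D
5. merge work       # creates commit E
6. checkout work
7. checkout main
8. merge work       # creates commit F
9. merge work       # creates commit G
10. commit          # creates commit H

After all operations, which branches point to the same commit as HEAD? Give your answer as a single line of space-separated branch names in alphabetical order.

Answer: main

Derivation:
After op 1 (commit): HEAD=main@B [main=B]
After op 2 (branch): HEAD=main@B [main=B work=B]
After op 3 (merge): HEAD=main@C [main=C work=B]
After op 4 (merge): HEAD=main@D [main=D work=B]
After op 5 (merge): HEAD=main@E [main=E work=B]
After op 6 (checkout): HEAD=work@B [main=E work=B]
After op 7 (checkout): HEAD=main@E [main=E work=B]
After op 8 (merge): HEAD=main@F [main=F work=B]
After op 9 (merge): HEAD=main@G [main=G work=B]
After op 10 (commit): HEAD=main@H [main=H work=B]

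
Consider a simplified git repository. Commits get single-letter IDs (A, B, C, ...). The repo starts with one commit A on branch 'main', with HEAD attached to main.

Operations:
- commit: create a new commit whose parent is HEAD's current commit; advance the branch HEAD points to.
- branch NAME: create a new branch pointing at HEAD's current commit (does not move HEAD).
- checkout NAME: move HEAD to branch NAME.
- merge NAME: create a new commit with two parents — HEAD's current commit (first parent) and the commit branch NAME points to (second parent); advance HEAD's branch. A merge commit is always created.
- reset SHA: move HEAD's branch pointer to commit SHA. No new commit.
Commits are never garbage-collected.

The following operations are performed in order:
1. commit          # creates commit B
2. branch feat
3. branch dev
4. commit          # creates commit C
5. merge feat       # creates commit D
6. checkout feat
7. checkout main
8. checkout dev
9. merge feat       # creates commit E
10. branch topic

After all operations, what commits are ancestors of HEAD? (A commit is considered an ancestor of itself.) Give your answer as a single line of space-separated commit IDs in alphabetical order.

After op 1 (commit): HEAD=main@B [main=B]
After op 2 (branch): HEAD=main@B [feat=B main=B]
After op 3 (branch): HEAD=main@B [dev=B feat=B main=B]
After op 4 (commit): HEAD=main@C [dev=B feat=B main=C]
After op 5 (merge): HEAD=main@D [dev=B feat=B main=D]
After op 6 (checkout): HEAD=feat@B [dev=B feat=B main=D]
After op 7 (checkout): HEAD=main@D [dev=B feat=B main=D]
After op 8 (checkout): HEAD=dev@B [dev=B feat=B main=D]
After op 9 (merge): HEAD=dev@E [dev=E feat=B main=D]
After op 10 (branch): HEAD=dev@E [dev=E feat=B main=D topic=E]

Answer: A B E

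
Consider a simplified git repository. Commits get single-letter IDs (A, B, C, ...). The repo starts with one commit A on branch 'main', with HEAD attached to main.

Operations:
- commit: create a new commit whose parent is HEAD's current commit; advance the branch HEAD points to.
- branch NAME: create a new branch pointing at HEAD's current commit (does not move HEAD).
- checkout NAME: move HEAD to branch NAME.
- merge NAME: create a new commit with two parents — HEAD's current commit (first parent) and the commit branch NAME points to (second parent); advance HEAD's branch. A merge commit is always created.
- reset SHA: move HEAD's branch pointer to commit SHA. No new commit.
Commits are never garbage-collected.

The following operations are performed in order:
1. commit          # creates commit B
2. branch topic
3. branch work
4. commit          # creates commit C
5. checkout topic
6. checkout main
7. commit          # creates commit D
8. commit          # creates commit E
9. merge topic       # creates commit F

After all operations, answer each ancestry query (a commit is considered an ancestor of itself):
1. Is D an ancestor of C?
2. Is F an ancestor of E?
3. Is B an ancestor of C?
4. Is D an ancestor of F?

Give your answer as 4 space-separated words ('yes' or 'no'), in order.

After op 1 (commit): HEAD=main@B [main=B]
After op 2 (branch): HEAD=main@B [main=B topic=B]
After op 3 (branch): HEAD=main@B [main=B topic=B work=B]
After op 4 (commit): HEAD=main@C [main=C topic=B work=B]
After op 5 (checkout): HEAD=topic@B [main=C topic=B work=B]
After op 6 (checkout): HEAD=main@C [main=C topic=B work=B]
After op 7 (commit): HEAD=main@D [main=D topic=B work=B]
After op 8 (commit): HEAD=main@E [main=E topic=B work=B]
After op 9 (merge): HEAD=main@F [main=F topic=B work=B]
ancestors(C) = {A,B,C}; D in? no
ancestors(E) = {A,B,C,D,E}; F in? no
ancestors(C) = {A,B,C}; B in? yes
ancestors(F) = {A,B,C,D,E,F}; D in? yes

Answer: no no yes yes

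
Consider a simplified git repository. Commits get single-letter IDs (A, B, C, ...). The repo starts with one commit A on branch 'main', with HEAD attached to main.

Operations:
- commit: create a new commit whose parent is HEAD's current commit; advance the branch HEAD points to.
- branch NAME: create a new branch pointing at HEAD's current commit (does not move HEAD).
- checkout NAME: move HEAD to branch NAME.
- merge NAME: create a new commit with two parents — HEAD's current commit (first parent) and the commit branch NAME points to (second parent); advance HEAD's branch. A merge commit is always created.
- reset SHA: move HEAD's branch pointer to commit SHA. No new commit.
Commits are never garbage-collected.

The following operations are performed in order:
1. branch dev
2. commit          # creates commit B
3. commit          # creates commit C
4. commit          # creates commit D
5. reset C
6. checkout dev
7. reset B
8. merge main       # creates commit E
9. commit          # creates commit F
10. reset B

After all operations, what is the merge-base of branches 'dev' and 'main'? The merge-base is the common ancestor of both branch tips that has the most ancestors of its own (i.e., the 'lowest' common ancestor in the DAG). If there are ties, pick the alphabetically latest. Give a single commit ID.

Answer: B

Derivation:
After op 1 (branch): HEAD=main@A [dev=A main=A]
After op 2 (commit): HEAD=main@B [dev=A main=B]
After op 3 (commit): HEAD=main@C [dev=A main=C]
After op 4 (commit): HEAD=main@D [dev=A main=D]
After op 5 (reset): HEAD=main@C [dev=A main=C]
After op 6 (checkout): HEAD=dev@A [dev=A main=C]
After op 7 (reset): HEAD=dev@B [dev=B main=C]
After op 8 (merge): HEAD=dev@E [dev=E main=C]
After op 9 (commit): HEAD=dev@F [dev=F main=C]
After op 10 (reset): HEAD=dev@B [dev=B main=C]
ancestors(dev=B): ['A', 'B']
ancestors(main=C): ['A', 'B', 'C']
common: ['A', 'B']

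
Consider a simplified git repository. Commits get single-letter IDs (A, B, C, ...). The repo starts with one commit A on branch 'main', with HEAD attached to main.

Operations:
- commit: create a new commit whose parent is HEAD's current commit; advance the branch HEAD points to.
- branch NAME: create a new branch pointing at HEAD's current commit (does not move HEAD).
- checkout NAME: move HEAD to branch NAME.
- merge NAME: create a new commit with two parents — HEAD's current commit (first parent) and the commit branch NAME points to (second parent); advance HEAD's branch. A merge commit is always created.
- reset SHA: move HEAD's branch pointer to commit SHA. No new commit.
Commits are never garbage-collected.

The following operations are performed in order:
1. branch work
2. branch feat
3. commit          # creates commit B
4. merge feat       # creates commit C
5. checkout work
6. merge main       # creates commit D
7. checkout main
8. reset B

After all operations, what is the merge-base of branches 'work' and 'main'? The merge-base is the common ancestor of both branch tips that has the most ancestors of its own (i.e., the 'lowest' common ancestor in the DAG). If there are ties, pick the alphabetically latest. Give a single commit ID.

Answer: B

Derivation:
After op 1 (branch): HEAD=main@A [main=A work=A]
After op 2 (branch): HEAD=main@A [feat=A main=A work=A]
After op 3 (commit): HEAD=main@B [feat=A main=B work=A]
After op 4 (merge): HEAD=main@C [feat=A main=C work=A]
After op 5 (checkout): HEAD=work@A [feat=A main=C work=A]
After op 6 (merge): HEAD=work@D [feat=A main=C work=D]
After op 7 (checkout): HEAD=main@C [feat=A main=C work=D]
After op 8 (reset): HEAD=main@B [feat=A main=B work=D]
ancestors(work=D): ['A', 'B', 'C', 'D']
ancestors(main=B): ['A', 'B']
common: ['A', 'B']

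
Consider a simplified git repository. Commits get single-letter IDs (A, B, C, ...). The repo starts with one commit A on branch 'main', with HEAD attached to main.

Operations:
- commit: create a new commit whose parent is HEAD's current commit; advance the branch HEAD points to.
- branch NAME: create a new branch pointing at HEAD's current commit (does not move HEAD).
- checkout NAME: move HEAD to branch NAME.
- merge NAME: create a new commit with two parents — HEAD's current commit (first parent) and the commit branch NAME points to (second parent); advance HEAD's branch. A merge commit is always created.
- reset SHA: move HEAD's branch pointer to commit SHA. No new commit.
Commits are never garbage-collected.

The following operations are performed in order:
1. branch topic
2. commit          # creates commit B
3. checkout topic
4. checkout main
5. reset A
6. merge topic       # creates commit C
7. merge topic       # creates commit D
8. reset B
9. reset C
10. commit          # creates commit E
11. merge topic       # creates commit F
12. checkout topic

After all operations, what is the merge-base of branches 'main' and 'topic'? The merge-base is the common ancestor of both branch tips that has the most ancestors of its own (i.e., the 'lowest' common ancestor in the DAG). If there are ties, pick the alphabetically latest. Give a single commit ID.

Answer: A

Derivation:
After op 1 (branch): HEAD=main@A [main=A topic=A]
After op 2 (commit): HEAD=main@B [main=B topic=A]
After op 3 (checkout): HEAD=topic@A [main=B topic=A]
After op 4 (checkout): HEAD=main@B [main=B topic=A]
After op 5 (reset): HEAD=main@A [main=A topic=A]
After op 6 (merge): HEAD=main@C [main=C topic=A]
After op 7 (merge): HEAD=main@D [main=D topic=A]
After op 8 (reset): HEAD=main@B [main=B topic=A]
After op 9 (reset): HEAD=main@C [main=C topic=A]
After op 10 (commit): HEAD=main@E [main=E topic=A]
After op 11 (merge): HEAD=main@F [main=F topic=A]
After op 12 (checkout): HEAD=topic@A [main=F topic=A]
ancestors(main=F): ['A', 'C', 'E', 'F']
ancestors(topic=A): ['A']
common: ['A']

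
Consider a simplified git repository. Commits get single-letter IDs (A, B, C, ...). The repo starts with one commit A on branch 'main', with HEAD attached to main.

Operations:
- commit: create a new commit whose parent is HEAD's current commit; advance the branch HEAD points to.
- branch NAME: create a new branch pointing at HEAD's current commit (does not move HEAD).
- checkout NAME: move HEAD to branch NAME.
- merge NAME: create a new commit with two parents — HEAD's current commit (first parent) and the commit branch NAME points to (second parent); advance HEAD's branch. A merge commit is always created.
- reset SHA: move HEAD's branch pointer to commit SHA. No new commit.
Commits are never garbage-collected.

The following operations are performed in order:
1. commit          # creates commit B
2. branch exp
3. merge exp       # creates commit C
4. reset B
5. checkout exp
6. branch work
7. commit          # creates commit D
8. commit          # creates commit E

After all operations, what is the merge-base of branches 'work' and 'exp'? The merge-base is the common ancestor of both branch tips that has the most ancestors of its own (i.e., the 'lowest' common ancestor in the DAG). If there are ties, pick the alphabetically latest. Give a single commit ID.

After op 1 (commit): HEAD=main@B [main=B]
After op 2 (branch): HEAD=main@B [exp=B main=B]
After op 3 (merge): HEAD=main@C [exp=B main=C]
After op 4 (reset): HEAD=main@B [exp=B main=B]
After op 5 (checkout): HEAD=exp@B [exp=B main=B]
After op 6 (branch): HEAD=exp@B [exp=B main=B work=B]
After op 7 (commit): HEAD=exp@D [exp=D main=B work=B]
After op 8 (commit): HEAD=exp@E [exp=E main=B work=B]
ancestors(work=B): ['A', 'B']
ancestors(exp=E): ['A', 'B', 'D', 'E']
common: ['A', 'B']

Answer: B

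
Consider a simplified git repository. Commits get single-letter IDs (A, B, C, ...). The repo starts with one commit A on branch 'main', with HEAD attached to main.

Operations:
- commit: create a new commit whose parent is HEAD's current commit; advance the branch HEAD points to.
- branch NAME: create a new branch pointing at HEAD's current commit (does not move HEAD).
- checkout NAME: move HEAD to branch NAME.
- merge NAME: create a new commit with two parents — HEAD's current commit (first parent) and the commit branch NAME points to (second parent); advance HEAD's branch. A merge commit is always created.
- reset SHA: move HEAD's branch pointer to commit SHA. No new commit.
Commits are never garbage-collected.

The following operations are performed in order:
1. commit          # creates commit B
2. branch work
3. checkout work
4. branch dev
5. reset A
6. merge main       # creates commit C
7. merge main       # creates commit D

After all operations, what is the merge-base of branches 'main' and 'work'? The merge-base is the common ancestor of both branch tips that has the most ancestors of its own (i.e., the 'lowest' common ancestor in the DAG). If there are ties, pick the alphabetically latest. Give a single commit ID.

After op 1 (commit): HEAD=main@B [main=B]
After op 2 (branch): HEAD=main@B [main=B work=B]
After op 3 (checkout): HEAD=work@B [main=B work=B]
After op 4 (branch): HEAD=work@B [dev=B main=B work=B]
After op 5 (reset): HEAD=work@A [dev=B main=B work=A]
After op 6 (merge): HEAD=work@C [dev=B main=B work=C]
After op 7 (merge): HEAD=work@D [dev=B main=B work=D]
ancestors(main=B): ['A', 'B']
ancestors(work=D): ['A', 'B', 'C', 'D']
common: ['A', 'B']

Answer: B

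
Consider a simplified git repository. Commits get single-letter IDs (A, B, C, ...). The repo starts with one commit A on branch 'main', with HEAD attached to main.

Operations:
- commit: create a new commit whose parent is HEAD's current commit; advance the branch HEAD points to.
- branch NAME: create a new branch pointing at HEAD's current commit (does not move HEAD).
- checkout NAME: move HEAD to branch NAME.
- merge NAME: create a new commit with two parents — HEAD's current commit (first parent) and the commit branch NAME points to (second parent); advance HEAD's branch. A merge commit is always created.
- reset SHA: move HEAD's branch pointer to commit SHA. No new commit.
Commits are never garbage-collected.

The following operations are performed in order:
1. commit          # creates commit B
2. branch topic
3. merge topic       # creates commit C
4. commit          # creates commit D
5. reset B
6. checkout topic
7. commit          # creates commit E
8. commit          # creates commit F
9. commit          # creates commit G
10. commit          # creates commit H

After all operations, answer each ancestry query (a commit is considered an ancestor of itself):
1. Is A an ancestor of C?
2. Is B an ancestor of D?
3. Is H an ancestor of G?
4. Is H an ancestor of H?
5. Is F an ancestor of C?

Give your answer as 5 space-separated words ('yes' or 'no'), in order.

After op 1 (commit): HEAD=main@B [main=B]
After op 2 (branch): HEAD=main@B [main=B topic=B]
After op 3 (merge): HEAD=main@C [main=C topic=B]
After op 4 (commit): HEAD=main@D [main=D topic=B]
After op 5 (reset): HEAD=main@B [main=B topic=B]
After op 6 (checkout): HEAD=topic@B [main=B topic=B]
After op 7 (commit): HEAD=topic@E [main=B topic=E]
After op 8 (commit): HEAD=topic@F [main=B topic=F]
After op 9 (commit): HEAD=topic@G [main=B topic=G]
After op 10 (commit): HEAD=topic@H [main=B topic=H]
ancestors(C) = {A,B,C}; A in? yes
ancestors(D) = {A,B,C,D}; B in? yes
ancestors(G) = {A,B,E,F,G}; H in? no
ancestors(H) = {A,B,E,F,G,H}; H in? yes
ancestors(C) = {A,B,C}; F in? no

Answer: yes yes no yes no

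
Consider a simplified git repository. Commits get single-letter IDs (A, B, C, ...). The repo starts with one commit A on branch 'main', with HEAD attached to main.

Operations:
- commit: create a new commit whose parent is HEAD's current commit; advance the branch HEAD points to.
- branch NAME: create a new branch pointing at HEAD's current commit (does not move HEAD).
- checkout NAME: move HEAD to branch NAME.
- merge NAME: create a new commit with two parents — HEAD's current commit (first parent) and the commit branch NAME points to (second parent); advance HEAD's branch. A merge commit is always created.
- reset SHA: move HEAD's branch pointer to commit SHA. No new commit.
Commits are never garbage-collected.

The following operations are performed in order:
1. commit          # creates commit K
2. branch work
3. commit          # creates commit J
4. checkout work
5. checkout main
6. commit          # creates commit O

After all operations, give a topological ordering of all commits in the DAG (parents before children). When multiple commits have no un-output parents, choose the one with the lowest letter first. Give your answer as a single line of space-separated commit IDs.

After op 1 (commit): HEAD=main@K [main=K]
After op 2 (branch): HEAD=main@K [main=K work=K]
After op 3 (commit): HEAD=main@J [main=J work=K]
After op 4 (checkout): HEAD=work@K [main=J work=K]
After op 5 (checkout): HEAD=main@J [main=J work=K]
After op 6 (commit): HEAD=main@O [main=O work=K]
commit A: parents=[]
commit J: parents=['K']
commit K: parents=['A']
commit O: parents=['J']

Answer: A K J O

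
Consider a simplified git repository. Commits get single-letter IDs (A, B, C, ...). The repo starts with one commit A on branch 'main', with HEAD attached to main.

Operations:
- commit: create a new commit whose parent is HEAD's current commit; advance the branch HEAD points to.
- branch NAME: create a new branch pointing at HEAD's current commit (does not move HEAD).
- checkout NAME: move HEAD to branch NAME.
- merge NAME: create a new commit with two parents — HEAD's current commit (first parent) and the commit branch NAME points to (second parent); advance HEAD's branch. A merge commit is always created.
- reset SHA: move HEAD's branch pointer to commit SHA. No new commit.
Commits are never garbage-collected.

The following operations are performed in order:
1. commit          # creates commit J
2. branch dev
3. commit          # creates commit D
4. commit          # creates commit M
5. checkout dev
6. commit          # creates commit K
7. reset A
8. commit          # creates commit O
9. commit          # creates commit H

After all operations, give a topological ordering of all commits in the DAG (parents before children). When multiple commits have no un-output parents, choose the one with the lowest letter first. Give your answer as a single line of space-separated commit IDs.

After op 1 (commit): HEAD=main@J [main=J]
After op 2 (branch): HEAD=main@J [dev=J main=J]
After op 3 (commit): HEAD=main@D [dev=J main=D]
After op 4 (commit): HEAD=main@M [dev=J main=M]
After op 5 (checkout): HEAD=dev@J [dev=J main=M]
After op 6 (commit): HEAD=dev@K [dev=K main=M]
After op 7 (reset): HEAD=dev@A [dev=A main=M]
After op 8 (commit): HEAD=dev@O [dev=O main=M]
After op 9 (commit): HEAD=dev@H [dev=H main=M]
commit A: parents=[]
commit D: parents=['J']
commit H: parents=['O']
commit J: parents=['A']
commit K: parents=['J']
commit M: parents=['D']
commit O: parents=['A']

Answer: A J D K M O H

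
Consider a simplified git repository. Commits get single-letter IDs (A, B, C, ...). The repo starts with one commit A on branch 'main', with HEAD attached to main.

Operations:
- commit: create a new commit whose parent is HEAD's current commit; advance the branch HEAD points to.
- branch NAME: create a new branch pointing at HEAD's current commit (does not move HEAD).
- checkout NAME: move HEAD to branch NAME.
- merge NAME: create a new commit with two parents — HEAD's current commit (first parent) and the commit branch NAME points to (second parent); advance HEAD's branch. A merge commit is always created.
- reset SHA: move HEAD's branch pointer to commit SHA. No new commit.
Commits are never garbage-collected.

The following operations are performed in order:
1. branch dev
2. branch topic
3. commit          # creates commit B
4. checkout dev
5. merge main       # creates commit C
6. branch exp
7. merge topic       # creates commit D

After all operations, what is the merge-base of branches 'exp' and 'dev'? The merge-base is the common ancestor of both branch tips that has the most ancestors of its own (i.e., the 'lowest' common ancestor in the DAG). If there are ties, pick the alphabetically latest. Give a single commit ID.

After op 1 (branch): HEAD=main@A [dev=A main=A]
After op 2 (branch): HEAD=main@A [dev=A main=A topic=A]
After op 3 (commit): HEAD=main@B [dev=A main=B topic=A]
After op 4 (checkout): HEAD=dev@A [dev=A main=B topic=A]
After op 5 (merge): HEAD=dev@C [dev=C main=B topic=A]
After op 6 (branch): HEAD=dev@C [dev=C exp=C main=B topic=A]
After op 7 (merge): HEAD=dev@D [dev=D exp=C main=B topic=A]
ancestors(exp=C): ['A', 'B', 'C']
ancestors(dev=D): ['A', 'B', 'C', 'D']
common: ['A', 'B', 'C']

Answer: C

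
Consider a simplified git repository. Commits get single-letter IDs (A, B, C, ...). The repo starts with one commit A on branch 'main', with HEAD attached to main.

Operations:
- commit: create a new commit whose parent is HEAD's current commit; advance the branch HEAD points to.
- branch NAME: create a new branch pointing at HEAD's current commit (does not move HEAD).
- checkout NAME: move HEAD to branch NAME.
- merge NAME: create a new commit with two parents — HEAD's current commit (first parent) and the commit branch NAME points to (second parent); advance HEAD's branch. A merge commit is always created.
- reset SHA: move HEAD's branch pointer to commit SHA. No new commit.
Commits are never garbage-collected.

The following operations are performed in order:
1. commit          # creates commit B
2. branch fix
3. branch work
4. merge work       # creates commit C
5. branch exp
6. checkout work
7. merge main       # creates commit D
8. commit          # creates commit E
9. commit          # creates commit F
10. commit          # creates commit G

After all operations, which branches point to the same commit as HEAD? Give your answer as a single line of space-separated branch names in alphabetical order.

Answer: work

Derivation:
After op 1 (commit): HEAD=main@B [main=B]
After op 2 (branch): HEAD=main@B [fix=B main=B]
After op 3 (branch): HEAD=main@B [fix=B main=B work=B]
After op 4 (merge): HEAD=main@C [fix=B main=C work=B]
After op 5 (branch): HEAD=main@C [exp=C fix=B main=C work=B]
After op 6 (checkout): HEAD=work@B [exp=C fix=B main=C work=B]
After op 7 (merge): HEAD=work@D [exp=C fix=B main=C work=D]
After op 8 (commit): HEAD=work@E [exp=C fix=B main=C work=E]
After op 9 (commit): HEAD=work@F [exp=C fix=B main=C work=F]
After op 10 (commit): HEAD=work@G [exp=C fix=B main=C work=G]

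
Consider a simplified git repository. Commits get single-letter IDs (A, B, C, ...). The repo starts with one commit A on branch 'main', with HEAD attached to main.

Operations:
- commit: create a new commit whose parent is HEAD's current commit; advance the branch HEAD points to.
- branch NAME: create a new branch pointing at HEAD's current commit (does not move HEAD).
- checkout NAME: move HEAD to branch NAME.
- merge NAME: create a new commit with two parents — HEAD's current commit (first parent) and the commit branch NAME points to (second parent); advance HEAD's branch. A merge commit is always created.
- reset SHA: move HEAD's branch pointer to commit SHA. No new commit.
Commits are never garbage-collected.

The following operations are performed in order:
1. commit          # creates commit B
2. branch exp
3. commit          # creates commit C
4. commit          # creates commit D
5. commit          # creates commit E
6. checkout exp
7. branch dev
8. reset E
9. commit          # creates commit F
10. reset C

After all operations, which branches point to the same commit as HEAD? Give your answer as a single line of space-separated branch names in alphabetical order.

After op 1 (commit): HEAD=main@B [main=B]
After op 2 (branch): HEAD=main@B [exp=B main=B]
After op 3 (commit): HEAD=main@C [exp=B main=C]
After op 4 (commit): HEAD=main@D [exp=B main=D]
After op 5 (commit): HEAD=main@E [exp=B main=E]
After op 6 (checkout): HEAD=exp@B [exp=B main=E]
After op 7 (branch): HEAD=exp@B [dev=B exp=B main=E]
After op 8 (reset): HEAD=exp@E [dev=B exp=E main=E]
After op 9 (commit): HEAD=exp@F [dev=B exp=F main=E]
After op 10 (reset): HEAD=exp@C [dev=B exp=C main=E]

Answer: exp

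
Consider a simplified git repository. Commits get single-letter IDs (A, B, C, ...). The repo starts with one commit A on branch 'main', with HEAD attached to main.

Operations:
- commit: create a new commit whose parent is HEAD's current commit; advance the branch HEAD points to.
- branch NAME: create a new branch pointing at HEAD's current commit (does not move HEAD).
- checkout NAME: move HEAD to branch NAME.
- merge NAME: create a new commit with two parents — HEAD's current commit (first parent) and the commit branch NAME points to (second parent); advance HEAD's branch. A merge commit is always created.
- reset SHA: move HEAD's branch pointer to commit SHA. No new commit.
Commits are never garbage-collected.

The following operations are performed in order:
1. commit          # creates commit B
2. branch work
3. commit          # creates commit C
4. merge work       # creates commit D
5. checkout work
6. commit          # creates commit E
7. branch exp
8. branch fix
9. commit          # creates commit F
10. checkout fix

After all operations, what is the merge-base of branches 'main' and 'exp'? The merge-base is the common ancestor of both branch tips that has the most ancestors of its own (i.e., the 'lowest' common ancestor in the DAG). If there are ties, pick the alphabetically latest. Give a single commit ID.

After op 1 (commit): HEAD=main@B [main=B]
After op 2 (branch): HEAD=main@B [main=B work=B]
After op 3 (commit): HEAD=main@C [main=C work=B]
After op 4 (merge): HEAD=main@D [main=D work=B]
After op 5 (checkout): HEAD=work@B [main=D work=B]
After op 6 (commit): HEAD=work@E [main=D work=E]
After op 7 (branch): HEAD=work@E [exp=E main=D work=E]
After op 8 (branch): HEAD=work@E [exp=E fix=E main=D work=E]
After op 9 (commit): HEAD=work@F [exp=E fix=E main=D work=F]
After op 10 (checkout): HEAD=fix@E [exp=E fix=E main=D work=F]
ancestors(main=D): ['A', 'B', 'C', 'D']
ancestors(exp=E): ['A', 'B', 'E']
common: ['A', 'B']

Answer: B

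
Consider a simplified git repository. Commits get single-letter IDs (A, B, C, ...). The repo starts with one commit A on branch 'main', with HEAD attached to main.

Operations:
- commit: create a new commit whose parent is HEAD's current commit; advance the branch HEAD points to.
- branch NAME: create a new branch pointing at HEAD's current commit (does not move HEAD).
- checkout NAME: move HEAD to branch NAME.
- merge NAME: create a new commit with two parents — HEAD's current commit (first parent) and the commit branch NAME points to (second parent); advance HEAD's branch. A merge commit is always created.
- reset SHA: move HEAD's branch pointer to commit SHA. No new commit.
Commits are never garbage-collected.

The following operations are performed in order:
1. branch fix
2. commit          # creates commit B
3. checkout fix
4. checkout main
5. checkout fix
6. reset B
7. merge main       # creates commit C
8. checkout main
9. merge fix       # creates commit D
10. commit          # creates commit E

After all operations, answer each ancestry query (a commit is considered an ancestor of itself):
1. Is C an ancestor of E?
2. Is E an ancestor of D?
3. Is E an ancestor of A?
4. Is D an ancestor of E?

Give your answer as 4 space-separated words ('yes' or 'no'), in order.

Answer: yes no no yes

Derivation:
After op 1 (branch): HEAD=main@A [fix=A main=A]
After op 2 (commit): HEAD=main@B [fix=A main=B]
After op 3 (checkout): HEAD=fix@A [fix=A main=B]
After op 4 (checkout): HEAD=main@B [fix=A main=B]
After op 5 (checkout): HEAD=fix@A [fix=A main=B]
After op 6 (reset): HEAD=fix@B [fix=B main=B]
After op 7 (merge): HEAD=fix@C [fix=C main=B]
After op 8 (checkout): HEAD=main@B [fix=C main=B]
After op 9 (merge): HEAD=main@D [fix=C main=D]
After op 10 (commit): HEAD=main@E [fix=C main=E]
ancestors(E) = {A,B,C,D,E}; C in? yes
ancestors(D) = {A,B,C,D}; E in? no
ancestors(A) = {A}; E in? no
ancestors(E) = {A,B,C,D,E}; D in? yes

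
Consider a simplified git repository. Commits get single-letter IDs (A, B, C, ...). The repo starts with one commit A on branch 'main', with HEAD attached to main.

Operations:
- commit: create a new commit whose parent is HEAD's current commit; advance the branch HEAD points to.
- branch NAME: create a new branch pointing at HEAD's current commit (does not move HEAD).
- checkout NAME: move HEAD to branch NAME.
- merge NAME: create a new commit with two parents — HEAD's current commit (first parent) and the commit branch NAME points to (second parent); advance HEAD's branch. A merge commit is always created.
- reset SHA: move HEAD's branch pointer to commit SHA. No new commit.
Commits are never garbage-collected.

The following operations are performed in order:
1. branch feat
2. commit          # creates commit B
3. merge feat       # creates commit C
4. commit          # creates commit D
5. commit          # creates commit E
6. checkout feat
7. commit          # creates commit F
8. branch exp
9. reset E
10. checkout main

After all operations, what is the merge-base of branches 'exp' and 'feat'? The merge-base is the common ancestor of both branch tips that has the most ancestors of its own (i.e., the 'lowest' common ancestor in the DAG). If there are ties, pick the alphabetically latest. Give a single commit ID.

Answer: A

Derivation:
After op 1 (branch): HEAD=main@A [feat=A main=A]
After op 2 (commit): HEAD=main@B [feat=A main=B]
After op 3 (merge): HEAD=main@C [feat=A main=C]
After op 4 (commit): HEAD=main@D [feat=A main=D]
After op 5 (commit): HEAD=main@E [feat=A main=E]
After op 6 (checkout): HEAD=feat@A [feat=A main=E]
After op 7 (commit): HEAD=feat@F [feat=F main=E]
After op 8 (branch): HEAD=feat@F [exp=F feat=F main=E]
After op 9 (reset): HEAD=feat@E [exp=F feat=E main=E]
After op 10 (checkout): HEAD=main@E [exp=F feat=E main=E]
ancestors(exp=F): ['A', 'F']
ancestors(feat=E): ['A', 'B', 'C', 'D', 'E']
common: ['A']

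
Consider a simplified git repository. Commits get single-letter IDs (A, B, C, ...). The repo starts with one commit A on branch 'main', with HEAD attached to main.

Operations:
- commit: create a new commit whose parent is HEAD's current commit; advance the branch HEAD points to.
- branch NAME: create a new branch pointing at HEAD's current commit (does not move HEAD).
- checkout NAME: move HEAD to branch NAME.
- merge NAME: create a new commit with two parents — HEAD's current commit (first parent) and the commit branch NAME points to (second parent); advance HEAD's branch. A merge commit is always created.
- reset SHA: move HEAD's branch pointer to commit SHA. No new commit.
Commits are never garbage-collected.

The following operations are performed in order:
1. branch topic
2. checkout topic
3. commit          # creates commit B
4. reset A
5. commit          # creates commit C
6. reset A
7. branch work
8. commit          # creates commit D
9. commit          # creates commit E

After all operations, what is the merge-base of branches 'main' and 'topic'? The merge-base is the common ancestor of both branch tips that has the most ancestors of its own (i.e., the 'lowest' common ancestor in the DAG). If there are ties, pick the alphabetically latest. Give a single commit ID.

After op 1 (branch): HEAD=main@A [main=A topic=A]
After op 2 (checkout): HEAD=topic@A [main=A topic=A]
After op 3 (commit): HEAD=topic@B [main=A topic=B]
After op 4 (reset): HEAD=topic@A [main=A topic=A]
After op 5 (commit): HEAD=topic@C [main=A topic=C]
After op 6 (reset): HEAD=topic@A [main=A topic=A]
After op 7 (branch): HEAD=topic@A [main=A topic=A work=A]
After op 8 (commit): HEAD=topic@D [main=A topic=D work=A]
After op 9 (commit): HEAD=topic@E [main=A topic=E work=A]
ancestors(main=A): ['A']
ancestors(topic=E): ['A', 'D', 'E']
common: ['A']

Answer: A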